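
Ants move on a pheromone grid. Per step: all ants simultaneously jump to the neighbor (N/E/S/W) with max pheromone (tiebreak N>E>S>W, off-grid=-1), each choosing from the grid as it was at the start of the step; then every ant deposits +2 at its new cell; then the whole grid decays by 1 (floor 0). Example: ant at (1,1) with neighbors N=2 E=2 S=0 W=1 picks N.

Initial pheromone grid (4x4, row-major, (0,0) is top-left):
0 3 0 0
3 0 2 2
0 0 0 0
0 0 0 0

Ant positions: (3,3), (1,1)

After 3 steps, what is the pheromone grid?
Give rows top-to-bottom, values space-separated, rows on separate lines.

After step 1: ants at (2,3),(0,1)
  0 4 0 0
  2 0 1 1
  0 0 0 1
  0 0 0 0
After step 2: ants at (1,3),(0,2)
  0 3 1 0
  1 0 0 2
  0 0 0 0
  0 0 0 0
After step 3: ants at (0,3),(0,1)
  0 4 0 1
  0 0 0 1
  0 0 0 0
  0 0 0 0

0 4 0 1
0 0 0 1
0 0 0 0
0 0 0 0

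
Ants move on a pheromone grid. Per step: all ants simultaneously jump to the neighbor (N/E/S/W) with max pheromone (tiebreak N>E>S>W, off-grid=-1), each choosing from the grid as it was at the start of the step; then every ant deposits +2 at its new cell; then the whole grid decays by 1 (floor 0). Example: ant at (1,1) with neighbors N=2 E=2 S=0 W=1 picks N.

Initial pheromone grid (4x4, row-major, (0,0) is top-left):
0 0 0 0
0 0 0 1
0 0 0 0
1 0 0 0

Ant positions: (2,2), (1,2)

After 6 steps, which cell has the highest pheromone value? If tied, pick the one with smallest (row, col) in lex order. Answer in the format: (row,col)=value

Step 1: ant0:(2,2)->N->(1,2) | ant1:(1,2)->E->(1,3)
  grid max=2 at (1,3)
Step 2: ant0:(1,2)->E->(1,3) | ant1:(1,3)->W->(1,2)
  grid max=3 at (1,3)
Step 3: ant0:(1,3)->W->(1,2) | ant1:(1,2)->E->(1,3)
  grid max=4 at (1,3)
Step 4: ant0:(1,2)->E->(1,3) | ant1:(1,3)->W->(1,2)
  grid max=5 at (1,3)
Step 5: ant0:(1,3)->W->(1,2) | ant1:(1,2)->E->(1,3)
  grid max=6 at (1,3)
Step 6: ant0:(1,2)->E->(1,3) | ant1:(1,3)->W->(1,2)
  grid max=7 at (1,3)
Final grid:
  0 0 0 0
  0 0 6 7
  0 0 0 0
  0 0 0 0
Max pheromone 7 at (1,3)

Answer: (1,3)=7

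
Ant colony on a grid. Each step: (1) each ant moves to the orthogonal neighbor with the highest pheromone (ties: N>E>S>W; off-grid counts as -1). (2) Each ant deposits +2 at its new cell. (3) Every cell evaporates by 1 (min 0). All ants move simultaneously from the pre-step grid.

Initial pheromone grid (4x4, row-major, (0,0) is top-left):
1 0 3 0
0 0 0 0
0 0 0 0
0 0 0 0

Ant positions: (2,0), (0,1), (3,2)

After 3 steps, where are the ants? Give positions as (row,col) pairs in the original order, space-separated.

Step 1: ant0:(2,0)->N->(1,0) | ant1:(0,1)->E->(0,2) | ant2:(3,2)->N->(2,2)
  grid max=4 at (0,2)
Step 2: ant0:(1,0)->N->(0,0) | ant1:(0,2)->E->(0,3) | ant2:(2,2)->N->(1,2)
  grid max=3 at (0,2)
Step 3: ant0:(0,0)->E->(0,1) | ant1:(0,3)->W->(0,2) | ant2:(1,2)->N->(0,2)
  grid max=6 at (0,2)

(0,1) (0,2) (0,2)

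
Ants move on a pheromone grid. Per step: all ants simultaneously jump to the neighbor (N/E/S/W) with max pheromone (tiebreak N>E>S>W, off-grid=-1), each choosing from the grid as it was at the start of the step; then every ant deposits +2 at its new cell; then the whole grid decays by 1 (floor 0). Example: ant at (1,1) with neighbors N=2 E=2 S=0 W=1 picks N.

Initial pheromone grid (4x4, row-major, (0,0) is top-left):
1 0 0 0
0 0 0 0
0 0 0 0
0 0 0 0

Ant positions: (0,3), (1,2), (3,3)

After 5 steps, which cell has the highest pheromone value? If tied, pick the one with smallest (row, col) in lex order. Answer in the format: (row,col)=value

Answer: (1,3)=9

Derivation:
Step 1: ant0:(0,3)->S->(1,3) | ant1:(1,2)->N->(0,2) | ant2:(3,3)->N->(2,3)
  grid max=1 at (0,2)
Step 2: ant0:(1,3)->S->(2,3) | ant1:(0,2)->E->(0,3) | ant2:(2,3)->N->(1,3)
  grid max=2 at (1,3)
Step 3: ant0:(2,3)->N->(1,3) | ant1:(0,3)->S->(1,3) | ant2:(1,3)->S->(2,3)
  grid max=5 at (1,3)
Step 4: ant0:(1,3)->S->(2,3) | ant1:(1,3)->S->(2,3) | ant2:(2,3)->N->(1,3)
  grid max=6 at (1,3)
Step 5: ant0:(2,3)->N->(1,3) | ant1:(2,3)->N->(1,3) | ant2:(1,3)->S->(2,3)
  grid max=9 at (1,3)
Final grid:
  0 0 0 0
  0 0 0 9
  0 0 0 7
  0 0 0 0
Max pheromone 9 at (1,3)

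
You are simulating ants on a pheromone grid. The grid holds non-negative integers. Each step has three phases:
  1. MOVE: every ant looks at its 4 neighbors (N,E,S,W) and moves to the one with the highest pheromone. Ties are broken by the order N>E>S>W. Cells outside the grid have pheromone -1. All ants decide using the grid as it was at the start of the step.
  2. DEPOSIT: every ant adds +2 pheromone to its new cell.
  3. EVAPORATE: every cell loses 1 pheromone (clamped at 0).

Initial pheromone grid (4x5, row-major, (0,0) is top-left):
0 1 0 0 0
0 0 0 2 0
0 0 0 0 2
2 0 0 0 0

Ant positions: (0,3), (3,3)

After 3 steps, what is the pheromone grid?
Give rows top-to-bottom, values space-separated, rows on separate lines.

After step 1: ants at (1,3),(2,3)
  0 0 0 0 0
  0 0 0 3 0
  0 0 0 1 1
  1 0 0 0 0
After step 2: ants at (2,3),(1,3)
  0 0 0 0 0
  0 0 0 4 0
  0 0 0 2 0
  0 0 0 0 0
After step 3: ants at (1,3),(2,3)
  0 0 0 0 0
  0 0 0 5 0
  0 0 0 3 0
  0 0 0 0 0

0 0 0 0 0
0 0 0 5 0
0 0 0 3 0
0 0 0 0 0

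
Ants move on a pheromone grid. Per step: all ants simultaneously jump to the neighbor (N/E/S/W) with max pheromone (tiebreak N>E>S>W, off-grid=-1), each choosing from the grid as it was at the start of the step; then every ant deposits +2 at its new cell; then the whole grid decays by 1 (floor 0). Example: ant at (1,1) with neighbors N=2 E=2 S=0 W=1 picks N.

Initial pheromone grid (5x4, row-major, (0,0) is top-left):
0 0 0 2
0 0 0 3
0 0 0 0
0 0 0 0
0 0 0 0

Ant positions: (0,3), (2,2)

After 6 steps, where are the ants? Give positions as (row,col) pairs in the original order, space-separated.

Step 1: ant0:(0,3)->S->(1,3) | ant1:(2,2)->N->(1,2)
  grid max=4 at (1,3)
Step 2: ant0:(1,3)->N->(0,3) | ant1:(1,2)->E->(1,3)
  grid max=5 at (1,3)
Step 3: ant0:(0,3)->S->(1,3) | ant1:(1,3)->N->(0,3)
  grid max=6 at (1,3)
Step 4: ant0:(1,3)->N->(0,3) | ant1:(0,3)->S->(1,3)
  grid max=7 at (1,3)
Step 5: ant0:(0,3)->S->(1,3) | ant1:(1,3)->N->(0,3)
  grid max=8 at (1,3)
Step 6: ant0:(1,3)->N->(0,3) | ant1:(0,3)->S->(1,3)
  grid max=9 at (1,3)

(0,3) (1,3)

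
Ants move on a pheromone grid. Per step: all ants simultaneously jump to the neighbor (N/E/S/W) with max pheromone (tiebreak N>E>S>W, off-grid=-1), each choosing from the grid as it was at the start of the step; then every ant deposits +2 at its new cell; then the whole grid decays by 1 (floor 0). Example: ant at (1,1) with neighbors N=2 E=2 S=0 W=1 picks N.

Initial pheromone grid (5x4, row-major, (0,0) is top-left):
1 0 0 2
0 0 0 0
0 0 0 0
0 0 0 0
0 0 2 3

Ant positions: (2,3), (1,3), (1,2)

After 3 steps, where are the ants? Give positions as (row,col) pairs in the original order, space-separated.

Step 1: ant0:(2,3)->N->(1,3) | ant1:(1,3)->N->(0,3) | ant2:(1,2)->N->(0,2)
  grid max=3 at (0,3)
Step 2: ant0:(1,3)->N->(0,3) | ant1:(0,3)->S->(1,3) | ant2:(0,2)->E->(0,3)
  grid max=6 at (0,3)
Step 3: ant0:(0,3)->S->(1,3) | ant1:(1,3)->N->(0,3) | ant2:(0,3)->S->(1,3)
  grid max=7 at (0,3)

(1,3) (0,3) (1,3)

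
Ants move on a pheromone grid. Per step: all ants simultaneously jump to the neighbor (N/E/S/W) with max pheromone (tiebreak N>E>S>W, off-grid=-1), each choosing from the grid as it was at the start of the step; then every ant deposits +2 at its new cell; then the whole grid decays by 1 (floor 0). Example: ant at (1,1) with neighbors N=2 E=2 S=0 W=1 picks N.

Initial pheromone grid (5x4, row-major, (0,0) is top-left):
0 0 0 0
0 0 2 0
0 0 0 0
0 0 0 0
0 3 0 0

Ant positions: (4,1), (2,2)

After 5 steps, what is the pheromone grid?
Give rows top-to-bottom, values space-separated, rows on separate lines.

After step 1: ants at (3,1),(1,2)
  0 0 0 0
  0 0 3 0
  0 0 0 0
  0 1 0 0
  0 2 0 0
After step 2: ants at (4,1),(0,2)
  0 0 1 0
  0 0 2 0
  0 0 0 0
  0 0 0 0
  0 3 0 0
After step 3: ants at (3,1),(1,2)
  0 0 0 0
  0 0 3 0
  0 0 0 0
  0 1 0 0
  0 2 0 0
After step 4: ants at (4,1),(0,2)
  0 0 1 0
  0 0 2 0
  0 0 0 0
  0 0 0 0
  0 3 0 0
After step 5: ants at (3,1),(1,2)
  0 0 0 0
  0 0 3 0
  0 0 0 0
  0 1 0 0
  0 2 0 0

0 0 0 0
0 0 3 0
0 0 0 0
0 1 0 0
0 2 0 0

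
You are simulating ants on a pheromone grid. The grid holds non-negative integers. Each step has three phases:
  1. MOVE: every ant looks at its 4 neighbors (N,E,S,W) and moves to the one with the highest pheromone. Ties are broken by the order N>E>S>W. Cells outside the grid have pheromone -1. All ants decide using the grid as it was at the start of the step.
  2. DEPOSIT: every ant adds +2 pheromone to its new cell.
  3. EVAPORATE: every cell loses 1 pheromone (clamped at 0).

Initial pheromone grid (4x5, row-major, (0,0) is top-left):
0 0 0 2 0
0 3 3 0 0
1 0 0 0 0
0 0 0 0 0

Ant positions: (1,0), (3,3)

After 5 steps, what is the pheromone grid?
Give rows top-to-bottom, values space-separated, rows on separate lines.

After step 1: ants at (1,1),(2,3)
  0 0 0 1 0
  0 4 2 0 0
  0 0 0 1 0
  0 0 0 0 0
After step 2: ants at (1,2),(1,3)
  0 0 0 0 0
  0 3 3 1 0
  0 0 0 0 0
  0 0 0 0 0
After step 3: ants at (1,1),(1,2)
  0 0 0 0 0
  0 4 4 0 0
  0 0 0 0 0
  0 0 0 0 0
After step 4: ants at (1,2),(1,1)
  0 0 0 0 0
  0 5 5 0 0
  0 0 0 0 0
  0 0 0 0 0
After step 5: ants at (1,1),(1,2)
  0 0 0 0 0
  0 6 6 0 0
  0 0 0 0 0
  0 0 0 0 0

0 0 0 0 0
0 6 6 0 0
0 0 0 0 0
0 0 0 0 0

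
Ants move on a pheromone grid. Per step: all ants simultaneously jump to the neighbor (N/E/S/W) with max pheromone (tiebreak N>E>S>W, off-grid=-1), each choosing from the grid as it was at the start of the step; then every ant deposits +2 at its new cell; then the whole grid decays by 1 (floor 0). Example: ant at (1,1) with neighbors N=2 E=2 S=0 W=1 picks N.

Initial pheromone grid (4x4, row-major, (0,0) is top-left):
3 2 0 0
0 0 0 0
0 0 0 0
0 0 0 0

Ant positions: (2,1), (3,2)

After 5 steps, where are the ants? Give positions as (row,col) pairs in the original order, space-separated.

Step 1: ant0:(2,1)->N->(1,1) | ant1:(3,2)->N->(2,2)
  grid max=2 at (0,0)
Step 2: ant0:(1,1)->N->(0,1) | ant1:(2,2)->N->(1,2)
  grid max=2 at (0,1)
Step 3: ant0:(0,1)->W->(0,0) | ant1:(1,2)->N->(0,2)
  grid max=2 at (0,0)
Step 4: ant0:(0,0)->E->(0,1) | ant1:(0,2)->W->(0,1)
  grid max=4 at (0,1)
Step 5: ant0:(0,1)->W->(0,0) | ant1:(0,1)->W->(0,0)
  grid max=4 at (0,0)

(0,0) (0,0)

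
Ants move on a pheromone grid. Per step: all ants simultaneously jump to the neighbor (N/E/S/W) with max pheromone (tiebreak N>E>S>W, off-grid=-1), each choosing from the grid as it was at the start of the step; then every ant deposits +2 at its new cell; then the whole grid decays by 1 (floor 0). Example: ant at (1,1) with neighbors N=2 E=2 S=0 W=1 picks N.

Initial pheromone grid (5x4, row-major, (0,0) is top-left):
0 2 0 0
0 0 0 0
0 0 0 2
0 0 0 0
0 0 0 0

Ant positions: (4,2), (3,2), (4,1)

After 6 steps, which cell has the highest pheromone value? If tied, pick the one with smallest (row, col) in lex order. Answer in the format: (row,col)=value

Step 1: ant0:(4,2)->N->(3,2) | ant1:(3,2)->N->(2,2) | ant2:(4,1)->N->(3,1)
  grid max=1 at (0,1)
Step 2: ant0:(3,2)->N->(2,2) | ant1:(2,2)->E->(2,3) | ant2:(3,1)->E->(3,2)
  grid max=2 at (2,2)
Step 3: ant0:(2,2)->E->(2,3) | ant1:(2,3)->W->(2,2) | ant2:(3,2)->N->(2,2)
  grid max=5 at (2,2)
Step 4: ant0:(2,3)->W->(2,2) | ant1:(2,2)->E->(2,3) | ant2:(2,2)->E->(2,3)
  grid max=6 at (2,2)
Step 5: ant0:(2,2)->E->(2,3) | ant1:(2,3)->W->(2,2) | ant2:(2,3)->W->(2,2)
  grid max=9 at (2,2)
Step 6: ant0:(2,3)->W->(2,2) | ant1:(2,2)->E->(2,3) | ant2:(2,2)->E->(2,3)
  grid max=10 at (2,2)
Final grid:
  0 0 0 0
  0 0 0 0
  0 0 10 10
  0 0 0 0
  0 0 0 0
Max pheromone 10 at (2,2)

Answer: (2,2)=10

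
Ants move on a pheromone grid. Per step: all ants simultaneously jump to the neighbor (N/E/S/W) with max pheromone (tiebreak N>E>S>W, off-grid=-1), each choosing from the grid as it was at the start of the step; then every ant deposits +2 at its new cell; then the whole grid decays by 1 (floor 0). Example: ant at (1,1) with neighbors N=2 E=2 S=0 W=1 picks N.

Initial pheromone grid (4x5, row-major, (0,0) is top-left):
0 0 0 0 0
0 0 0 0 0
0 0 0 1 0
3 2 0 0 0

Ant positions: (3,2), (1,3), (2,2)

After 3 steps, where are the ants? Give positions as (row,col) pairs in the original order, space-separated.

Step 1: ant0:(3,2)->W->(3,1) | ant1:(1,3)->S->(2,3) | ant2:(2,2)->E->(2,3)
  grid max=4 at (2,3)
Step 2: ant0:(3,1)->W->(3,0) | ant1:(2,3)->N->(1,3) | ant2:(2,3)->N->(1,3)
  grid max=3 at (1,3)
Step 3: ant0:(3,0)->E->(3,1) | ant1:(1,3)->S->(2,3) | ant2:(1,3)->S->(2,3)
  grid max=6 at (2,3)

(3,1) (2,3) (2,3)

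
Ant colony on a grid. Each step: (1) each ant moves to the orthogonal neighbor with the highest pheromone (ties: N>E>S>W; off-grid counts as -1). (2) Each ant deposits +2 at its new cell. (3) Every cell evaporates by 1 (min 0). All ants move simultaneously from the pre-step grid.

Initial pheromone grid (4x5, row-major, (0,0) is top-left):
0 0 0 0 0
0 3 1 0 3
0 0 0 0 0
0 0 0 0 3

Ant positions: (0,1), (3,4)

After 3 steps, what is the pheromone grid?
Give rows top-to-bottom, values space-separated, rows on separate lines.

After step 1: ants at (1,1),(2,4)
  0 0 0 0 0
  0 4 0 0 2
  0 0 0 0 1
  0 0 0 0 2
After step 2: ants at (0,1),(1,4)
  0 1 0 0 0
  0 3 0 0 3
  0 0 0 0 0
  0 0 0 0 1
After step 3: ants at (1,1),(0,4)
  0 0 0 0 1
  0 4 0 0 2
  0 0 0 0 0
  0 0 0 0 0

0 0 0 0 1
0 4 0 0 2
0 0 0 0 0
0 0 0 0 0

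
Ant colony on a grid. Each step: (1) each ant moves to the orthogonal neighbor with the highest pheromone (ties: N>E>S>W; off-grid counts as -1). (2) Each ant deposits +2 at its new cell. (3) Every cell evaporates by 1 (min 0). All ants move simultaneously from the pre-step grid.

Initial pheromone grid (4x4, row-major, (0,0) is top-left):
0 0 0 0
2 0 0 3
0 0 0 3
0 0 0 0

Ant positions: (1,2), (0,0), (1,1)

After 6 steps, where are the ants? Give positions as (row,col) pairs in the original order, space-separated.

Step 1: ant0:(1,2)->E->(1,3) | ant1:(0,0)->S->(1,0) | ant2:(1,1)->W->(1,0)
  grid max=5 at (1,0)
Step 2: ant0:(1,3)->S->(2,3) | ant1:(1,0)->N->(0,0) | ant2:(1,0)->N->(0,0)
  grid max=4 at (1,0)
Step 3: ant0:(2,3)->N->(1,3) | ant1:(0,0)->S->(1,0) | ant2:(0,0)->S->(1,0)
  grid max=7 at (1,0)
Step 4: ant0:(1,3)->S->(2,3) | ant1:(1,0)->N->(0,0) | ant2:(1,0)->N->(0,0)
  grid max=6 at (1,0)
Step 5: ant0:(2,3)->N->(1,3) | ant1:(0,0)->S->(1,0) | ant2:(0,0)->S->(1,0)
  grid max=9 at (1,0)
Step 6: ant0:(1,3)->S->(2,3) | ant1:(1,0)->N->(0,0) | ant2:(1,0)->N->(0,0)
  grid max=8 at (1,0)

(2,3) (0,0) (0,0)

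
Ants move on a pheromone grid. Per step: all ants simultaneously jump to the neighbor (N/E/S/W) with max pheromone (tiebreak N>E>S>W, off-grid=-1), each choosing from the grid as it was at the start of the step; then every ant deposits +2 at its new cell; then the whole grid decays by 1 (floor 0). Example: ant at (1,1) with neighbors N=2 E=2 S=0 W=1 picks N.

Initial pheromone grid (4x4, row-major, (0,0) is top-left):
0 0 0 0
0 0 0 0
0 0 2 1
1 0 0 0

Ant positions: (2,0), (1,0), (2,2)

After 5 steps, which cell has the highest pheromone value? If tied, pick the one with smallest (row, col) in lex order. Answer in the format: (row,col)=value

Answer: (2,3)=2

Derivation:
Step 1: ant0:(2,0)->S->(3,0) | ant1:(1,0)->N->(0,0) | ant2:(2,2)->E->(2,3)
  grid max=2 at (2,3)
Step 2: ant0:(3,0)->N->(2,0) | ant1:(0,0)->E->(0,1) | ant2:(2,3)->W->(2,2)
  grid max=2 at (2,2)
Step 3: ant0:(2,0)->S->(3,0) | ant1:(0,1)->E->(0,2) | ant2:(2,2)->E->(2,3)
  grid max=2 at (2,3)
Step 4: ant0:(3,0)->N->(2,0) | ant1:(0,2)->E->(0,3) | ant2:(2,3)->W->(2,2)
  grid max=2 at (2,2)
Step 5: ant0:(2,0)->S->(3,0) | ant1:(0,3)->S->(1,3) | ant2:(2,2)->E->(2,3)
  grid max=2 at (2,3)
Final grid:
  0 0 0 0
  0 0 0 1
  0 0 1 2
  2 0 0 0
Max pheromone 2 at (2,3)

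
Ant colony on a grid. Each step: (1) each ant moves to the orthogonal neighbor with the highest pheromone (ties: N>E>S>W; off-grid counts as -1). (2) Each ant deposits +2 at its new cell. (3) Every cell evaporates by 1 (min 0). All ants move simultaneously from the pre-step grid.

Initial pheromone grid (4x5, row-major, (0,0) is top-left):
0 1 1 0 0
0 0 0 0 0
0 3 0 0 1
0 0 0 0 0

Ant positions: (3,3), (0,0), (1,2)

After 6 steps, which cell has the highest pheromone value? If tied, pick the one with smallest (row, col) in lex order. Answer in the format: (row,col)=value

Answer: (0,2)=11

Derivation:
Step 1: ant0:(3,3)->N->(2,3) | ant1:(0,0)->E->(0,1) | ant2:(1,2)->N->(0,2)
  grid max=2 at (0,1)
Step 2: ant0:(2,3)->N->(1,3) | ant1:(0,1)->E->(0,2) | ant2:(0,2)->W->(0,1)
  grid max=3 at (0,1)
Step 3: ant0:(1,3)->N->(0,3) | ant1:(0,2)->W->(0,1) | ant2:(0,1)->E->(0,2)
  grid max=4 at (0,1)
Step 4: ant0:(0,3)->W->(0,2) | ant1:(0,1)->E->(0,2) | ant2:(0,2)->W->(0,1)
  grid max=7 at (0,2)
Step 5: ant0:(0,2)->W->(0,1) | ant1:(0,2)->W->(0,1) | ant2:(0,1)->E->(0,2)
  grid max=8 at (0,1)
Step 6: ant0:(0,1)->E->(0,2) | ant1:(0,1)->E->(0,2) | ant2:(0,2)->W->(0,1)
  grid max=11 at (0,2)
Final grid:
  0 9 11 0 0
  0 0 0 0 0
  0 0 0 0 0
  0 0 0 0 0
Max pheromone 11 at (0,2)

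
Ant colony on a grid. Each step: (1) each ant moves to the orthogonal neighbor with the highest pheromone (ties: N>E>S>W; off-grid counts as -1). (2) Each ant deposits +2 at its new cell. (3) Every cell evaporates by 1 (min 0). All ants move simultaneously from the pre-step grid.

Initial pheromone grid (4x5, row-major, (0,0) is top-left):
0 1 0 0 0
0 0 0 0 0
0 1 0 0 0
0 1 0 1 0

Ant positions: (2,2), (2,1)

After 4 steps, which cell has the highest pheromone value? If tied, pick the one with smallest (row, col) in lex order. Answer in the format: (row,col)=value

Step 1: ant0:(2,2)->W->(2,1) | ant1:(2,1)->S->(3,1)
  grid max=2 at (2,1)
Step 2: ant0:(2,1)->S->(3,1) | ant1:(3,1)->N->(2,1)
  grid max=3 at (2,1)
Step 3: ant0:(3,1)->N->(2,1) | ant1:(2,1)->S->(3,1)
  grid max=4 at (2,1)
Step 4: ant0:(2,1)->S->(3,1) | ant1:(3,1)->N->(2,1)
  grid max=5 at (2,1)
Final grid:
  0 0 0 0 0
  0 0 0 0 0
  0 5 0 0 0
  0 5 0 0 0
Max pheromone 5 at (2,1)

Answer: (2,1)=5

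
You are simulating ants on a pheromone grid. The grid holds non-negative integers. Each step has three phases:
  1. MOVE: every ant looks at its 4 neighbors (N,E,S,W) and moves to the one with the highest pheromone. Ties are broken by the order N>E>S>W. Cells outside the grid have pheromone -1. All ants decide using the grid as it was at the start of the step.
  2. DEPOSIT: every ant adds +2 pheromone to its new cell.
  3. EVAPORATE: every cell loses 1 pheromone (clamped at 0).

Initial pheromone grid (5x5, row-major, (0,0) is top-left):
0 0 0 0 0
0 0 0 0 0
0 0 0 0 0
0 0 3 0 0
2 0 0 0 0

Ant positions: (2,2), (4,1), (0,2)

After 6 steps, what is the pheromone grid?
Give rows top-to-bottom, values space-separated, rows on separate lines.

After step 1: ants at (3,2),(4,0),(0,3)
  0 0 0 1 0
  0 0 0 0 0
  0 0 0 0 0
  0 0 4 0 0
  3 0 0 0 0
After step 2: ants at (2,2),(3,0),(0,4)
  0 0 0 0 1
  0 0 0 0 0
  0 0 1 0 0
  1 0 3 0 0
  2 0 0 0 0
After step 3: ants at (3,2),(4,0),(1,4)
  0 0 0 0 0
  0 0 0 0 1
  0 0 0 0 0
  0 0 4 0 0
  3 0 0 0 0
After step 4: ants at (2,2),(3,0),(0,4)
  0 0 0 0 1
  0 0 0 0 0
  0 0 1 0 0
  1 0 3 0 0
  2 0 0 0 0
After step 5: ants at (3,2),(4,0),(1,4)
  0 0 0 0 0
  0 0 0 0 1
  0 0 0 0 0
  0 0 4 0 0
  3 0 0 0 0
After step 6: ants at (2,2),(3,0),(0,4)
  0 0 0 0 1
  0 0 0 0 0
  0 0 1 0 0
  1 0 3 0 0
  2 0 0 0 0

0 0 0 0 1
0 0 0 0 0
0 0 1 0 0
1 0 3 0 0
2 0 0 0 0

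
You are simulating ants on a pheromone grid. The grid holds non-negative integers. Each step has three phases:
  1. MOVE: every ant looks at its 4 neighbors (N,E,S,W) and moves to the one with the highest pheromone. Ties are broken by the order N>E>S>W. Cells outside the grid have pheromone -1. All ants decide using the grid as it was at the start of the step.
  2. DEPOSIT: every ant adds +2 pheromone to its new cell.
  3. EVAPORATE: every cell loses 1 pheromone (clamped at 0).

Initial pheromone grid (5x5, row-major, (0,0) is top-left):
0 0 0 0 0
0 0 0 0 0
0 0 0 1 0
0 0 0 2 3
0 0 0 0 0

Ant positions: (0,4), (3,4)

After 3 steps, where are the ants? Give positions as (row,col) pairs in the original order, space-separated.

Step 1: ant0:(0,4)->S->(1,4) | ant1:(3,4)->W->(3,3)
  grid max=3 at (3,3)
Step 2: ant0:(1,4)->N->(0,4) | ant1:(3,3)->E->(3,4)
  grid max=3 at (3,4)
Step 3: ant0:(0,4)->S->(1,4) | ant1:(3,4)->W->(3,3)
  grid max=3 at (3,3)

(1,4) (3,3)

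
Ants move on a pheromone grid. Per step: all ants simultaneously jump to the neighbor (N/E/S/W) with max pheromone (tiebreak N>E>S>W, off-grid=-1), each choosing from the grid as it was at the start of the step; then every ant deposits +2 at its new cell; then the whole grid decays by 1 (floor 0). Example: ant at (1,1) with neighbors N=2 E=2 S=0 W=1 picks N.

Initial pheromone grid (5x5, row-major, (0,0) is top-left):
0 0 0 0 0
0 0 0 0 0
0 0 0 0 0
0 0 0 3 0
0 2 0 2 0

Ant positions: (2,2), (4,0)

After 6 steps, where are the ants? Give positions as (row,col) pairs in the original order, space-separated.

Step 1: ant0:(2,2)->N->(1,2) | ant1:(4,0)->E->(4,1)
  grid max=3 at (4,1)
Step 2: ant0:(1,2)->N->(0,2) | ant1:(4,1)->N->(3,1)
  grid max=2 at (4,1)
Step 3: ant0:(0,2)->E->(0,3) | ant1:(3,1)->S->(4,1)
  grid max=3 at (4,1)
Step 4: ant0:(0,3)->E->(0,4) | ant1:(4,1)->N->(3,1)
  grid max=2 at (4,1)
Step 5: ant0:(0,4)->S->(1,4) | ant1:(3,1)->S->(4,1)
  grid max=3 at (4,1)
Step 6: ant0:(1,4)->N->(0,4) | ant1:(4,1)->N->(3,1)
  grid max=2 at (4,1)

(0,4) (3,1)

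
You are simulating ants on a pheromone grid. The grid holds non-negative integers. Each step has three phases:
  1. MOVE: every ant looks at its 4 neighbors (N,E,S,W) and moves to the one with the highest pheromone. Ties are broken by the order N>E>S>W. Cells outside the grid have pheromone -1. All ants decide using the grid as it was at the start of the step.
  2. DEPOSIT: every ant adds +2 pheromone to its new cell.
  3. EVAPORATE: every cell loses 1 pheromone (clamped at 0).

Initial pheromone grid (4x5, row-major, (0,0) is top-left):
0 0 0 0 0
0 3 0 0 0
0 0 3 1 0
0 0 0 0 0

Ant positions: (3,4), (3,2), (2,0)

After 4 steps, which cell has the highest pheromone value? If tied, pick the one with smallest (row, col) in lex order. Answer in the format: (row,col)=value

Step 1: ant0:(3,4)->N->(2,4) | ant1:(3,2)->N->(2,2) | ant2:(2,0)->N->(1,0)
  grid max=4 at (2,2)
Step 2: ant0:(2,4)->N->(1,4) | ant1:(2,2)->N->(1,2) | ant2:(1,0)->E->(1,1)
  grid max=3 at (1,1)
Step 3: ant0:(1,4)->N->(0,4) | ant1:(1,2)->S->(2,2) | ant2:(1,1)->E->(1,2)
  grid max=4 at (2,2)
Step 4: ant0:(0,4)->S->(1,4) | ant1:(2,2)->N->(1,2) | ant2:(1,2)->S->(2,2)
  grid max=5 at (2,2)
Final grid:
  0 0 0 0 0
  0 1 3 0 1
  0 0 5 0 0
  0 0 0 0 0
Max pheromone 5 at (2,2)

Answer: (2,2)=5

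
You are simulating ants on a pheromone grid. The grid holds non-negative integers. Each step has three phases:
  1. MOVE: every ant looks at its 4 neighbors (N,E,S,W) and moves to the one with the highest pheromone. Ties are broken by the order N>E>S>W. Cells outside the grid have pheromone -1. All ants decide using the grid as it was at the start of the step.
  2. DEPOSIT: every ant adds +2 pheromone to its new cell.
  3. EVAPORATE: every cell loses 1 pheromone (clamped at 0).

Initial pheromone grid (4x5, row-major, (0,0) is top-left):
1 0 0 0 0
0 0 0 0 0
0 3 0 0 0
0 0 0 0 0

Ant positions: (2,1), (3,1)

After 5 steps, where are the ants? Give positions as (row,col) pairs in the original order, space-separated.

Step 1: ant0:(2,1)->N->(1,1) | ant1:(3,1)->N->(2,1)
  grid max=4 at (2,1)
Step 2: ant0:(1,1)->S->(2,1) | ant1:(2,1)->N->(1,1)
  grid max=5 at (2,1)
Step 3: ant0:(2,1)->N->(1,1) | ant1:(1,1)->S->(2,1)
  grid max=6 at (2,1)
Step 4: ant0:(1,1)->S->(2,1) | ant1:(2,1)->N->(1,1)
  grid max=7 at (2,1)
Step 5: ant0:(2,1)->N->(1,1) | ant1:(1,1)->S->(2,1)
  grid max=8 at (2,1)

(1,1) (2,1)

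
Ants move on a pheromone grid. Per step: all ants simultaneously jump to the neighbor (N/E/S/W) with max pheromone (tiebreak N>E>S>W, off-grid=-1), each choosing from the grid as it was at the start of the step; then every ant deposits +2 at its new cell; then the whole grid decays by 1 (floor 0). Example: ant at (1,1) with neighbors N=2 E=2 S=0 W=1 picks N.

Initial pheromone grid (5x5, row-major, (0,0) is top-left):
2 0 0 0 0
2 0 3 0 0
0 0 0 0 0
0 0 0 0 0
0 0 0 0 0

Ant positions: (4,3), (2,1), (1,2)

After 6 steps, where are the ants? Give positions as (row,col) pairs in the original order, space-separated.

Step 1: ant0:(4,3)->N->(3,3) | ant1:(2,1)->N->(1,1) | ant2:(1,2)->N->(0,2)
  grid max=2 at (1,2)
Step 2: ant0:(3,3)->N->(2,3) | ant1:(1,1)->E->(1,2) | ant2:(0,2)->S->(1,2)
  grid max=5 at (1,2)
Step 3: ant0:(2,3)->N->(1,3) | ant1:(1,2)->N->(0,2) | ant2:(1,2)->N->(0,2)
  grid max=4 at (1,2)
Step 4: ant0:(1,3)->W->(1,2) | ant1:(0,2)->S->(1,2) | ant2:(0,2)->S->(1,2)
  grid max=9 at (1,2)
Step 5: ant0:(1,2)->N->(0,2) | ant1:(1,2)->N->(0,2) | ant2:(1,2)->N->(0,2)
  grid max=8 at (1,2)
Step 6: ant0:(0,2)->S->(1,2) | ant1:(0,2)->S->(1,2) | ant2:(0,2)->S->(1,2)
  grid max=13 at (1,2)

(1,2) (1,2) (1,2)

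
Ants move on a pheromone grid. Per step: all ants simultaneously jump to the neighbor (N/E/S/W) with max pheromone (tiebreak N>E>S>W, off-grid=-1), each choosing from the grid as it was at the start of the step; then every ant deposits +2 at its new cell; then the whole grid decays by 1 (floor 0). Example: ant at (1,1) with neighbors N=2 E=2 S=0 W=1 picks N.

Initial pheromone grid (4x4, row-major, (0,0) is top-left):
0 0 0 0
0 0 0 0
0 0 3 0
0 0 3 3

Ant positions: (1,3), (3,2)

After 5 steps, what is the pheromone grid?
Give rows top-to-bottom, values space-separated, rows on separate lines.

After step 1: ants at (0,3),(2,2)
  0 0 0 1
  0 0 0 0
  0 0 4 0
  0 0 2 2
After step 2: ants at (1,3),(3,2)
  0 0 0 0
  0 0 0 1
  0 0 3 0
  0 0 3 1
After step 3: ants at (0,3),(2,2)
  0 0 0 1
  0 0 0 0
  0 0 4 0
  0 0 2 0
After step 4: ants at (1,3),(3,2)
  0 0 0 0
  0 0 0 1
  0 0 3 0
  0 0 3 0
After step 5: ants at (0,3),(2,2)
  0 0 0 1
  0 0 0 0
  0 0 4 0
  0 0 2 0

0 0 0 1
0 0 0 0
0 0 4 0
0 0 2 0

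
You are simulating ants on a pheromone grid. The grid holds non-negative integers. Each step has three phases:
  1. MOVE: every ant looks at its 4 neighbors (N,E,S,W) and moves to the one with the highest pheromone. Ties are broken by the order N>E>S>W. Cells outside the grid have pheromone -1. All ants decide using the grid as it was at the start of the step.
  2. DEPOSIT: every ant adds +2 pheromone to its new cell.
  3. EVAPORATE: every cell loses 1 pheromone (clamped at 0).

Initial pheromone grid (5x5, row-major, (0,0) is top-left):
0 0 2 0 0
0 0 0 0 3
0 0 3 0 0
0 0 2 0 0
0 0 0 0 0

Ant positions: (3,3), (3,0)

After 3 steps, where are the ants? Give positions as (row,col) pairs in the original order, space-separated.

Step 1: ant0:(3,3)->W->(3,2) | ant1:(3,0)->N->(2,0)
  grid max=3 at (3,2)
Step 2: ant0:(3,2)->N->(2,2) | ant1:(2,0)->N->(1,0)
  grid max=3 at (2,2)
Step 3: ant0:(2,2)->S->(3,2) | ant1:(1,0)->N->(0,0)
  grid max=3 at (3,2)

(3,2) (0,0)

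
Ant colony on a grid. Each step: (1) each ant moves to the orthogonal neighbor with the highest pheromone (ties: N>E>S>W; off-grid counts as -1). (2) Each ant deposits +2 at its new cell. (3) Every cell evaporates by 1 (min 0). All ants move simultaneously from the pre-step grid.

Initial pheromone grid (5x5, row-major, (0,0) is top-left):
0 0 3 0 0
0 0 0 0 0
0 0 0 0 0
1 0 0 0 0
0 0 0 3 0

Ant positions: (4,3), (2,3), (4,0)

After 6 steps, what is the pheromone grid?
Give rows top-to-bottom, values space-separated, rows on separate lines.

After step 1: ants at (3,3),(1,3),(3,0)
  0 0 2 0 0
  0 0 0 1 0
  0 0 0 0 0
  2 0 0 1 0
  0 0 0 2 0
After step 2: ants at (4,3),(0,3),(2,0)
  0 0 1 1 0
  0 0 0 0 0
  1 0 0 0 0
  1 0 0 0 0
  0 0 0 3 0
After step 3: ants at (3,3),(0,2),(3,0)
  0 0 2 0 0
  0 0 0 0 0
  0 0 0 0 0
  2 0 0 1 0
  0 0 0 2 0
After step 4: ants at (4,3),(0,3),(2,0)
  0 0 1 1 0
  0 0 0 0 0
  1 0 0 0 0
  1 0 0 0 0
  0 0 0 3 0
After step 5: ants at (3,3),(0,2),(3,0)
  0 0 2 0 0
  0 0 0 0 0
  0 0 0 0 0
  2 0 0 1 0
  0 0 0 2 0
After step 6: ants at (4,3),(0,3),(2,0)
  0 0 1 1 0
  0 0 0 0 0
  1 0 0 0 0
  1 0 0 0 0
  0 0 0 3 0

0 0 1 1 0
0 0 0 0 0
1 0 0 0 0
1 0 0 0 0
0 0 0 3 0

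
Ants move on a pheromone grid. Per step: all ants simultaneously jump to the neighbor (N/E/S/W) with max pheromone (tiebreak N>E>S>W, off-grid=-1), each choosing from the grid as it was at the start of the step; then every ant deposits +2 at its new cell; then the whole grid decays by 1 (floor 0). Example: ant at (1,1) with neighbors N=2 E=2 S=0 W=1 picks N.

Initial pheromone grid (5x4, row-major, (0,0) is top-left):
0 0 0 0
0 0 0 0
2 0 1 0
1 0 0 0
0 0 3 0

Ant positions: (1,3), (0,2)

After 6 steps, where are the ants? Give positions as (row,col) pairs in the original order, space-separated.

Step 1: ant0:(1,3)->N->(0,3) | ant1:(0,2)->E->(0,3)
  grid max=3 at (0,3)
Step 2: ant0:(0,3)->S->(1,3) | ant1:(0,3)->S->(1,3)
  grid max=3 at (1,3)
Step 3: ant0:(1,3)->N->(0,3) | ant1:(1,3)->N->(0,3)
  grid max=5 at (0,3)
Step 4: ant0:(0,3)->S->(1,3) | ant1:(0,3)->S->(1,3)
  grid max=5 at (1,3)
Step 5: ant0:(1,3)->N->(0,3) | ant1:(1,3)->N->(0,3)
  grid max=7 at (0,3)
Step 6: ant0:(0,3)->S->(1,3) | ant1:(0,3)->S->(1,3)
  grid max=7 at (1,3)

(1,3) (1,3)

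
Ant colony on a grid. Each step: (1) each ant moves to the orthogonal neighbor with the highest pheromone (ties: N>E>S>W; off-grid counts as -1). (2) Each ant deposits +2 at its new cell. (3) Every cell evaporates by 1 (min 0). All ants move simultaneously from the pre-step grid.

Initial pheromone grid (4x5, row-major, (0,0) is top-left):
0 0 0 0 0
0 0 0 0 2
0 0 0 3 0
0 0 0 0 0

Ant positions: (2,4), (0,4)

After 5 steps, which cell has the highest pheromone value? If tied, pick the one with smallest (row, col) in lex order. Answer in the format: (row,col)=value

Answer: (2,3)=4

Derivation:
Step 1: ant0:(2,4)->W->(2,3) | ant1:(0,4)->S->(1,4)
  grid max=4 at (2,3)
Step 2: ant0:(2,3)->N->(1,3) | ant1:(1,4)->N->(0,4)
  grid max=3 at (2,3)
Step 3: ant0:(1,3)->S->(2,3) | ant1:(0,4)->S->(1,4)
  grid max=4 at (2,3)
Step 4: ant0:(2,3)->N->(1,3) | ant1:(1,4)->N->(0,4)
  grid max=3 at (2,3)
Step 5: ant0:(1,3)->S->(2,3) | ant1:(0,4)->S->(1,4)
  grid max=4 at (2,3)
Final grid:
  0 0 0 0 0
  0 0 0 0 3
  0 0 0 4 0
  0 0 0 0 0
Max pheromone 4 at (2,3)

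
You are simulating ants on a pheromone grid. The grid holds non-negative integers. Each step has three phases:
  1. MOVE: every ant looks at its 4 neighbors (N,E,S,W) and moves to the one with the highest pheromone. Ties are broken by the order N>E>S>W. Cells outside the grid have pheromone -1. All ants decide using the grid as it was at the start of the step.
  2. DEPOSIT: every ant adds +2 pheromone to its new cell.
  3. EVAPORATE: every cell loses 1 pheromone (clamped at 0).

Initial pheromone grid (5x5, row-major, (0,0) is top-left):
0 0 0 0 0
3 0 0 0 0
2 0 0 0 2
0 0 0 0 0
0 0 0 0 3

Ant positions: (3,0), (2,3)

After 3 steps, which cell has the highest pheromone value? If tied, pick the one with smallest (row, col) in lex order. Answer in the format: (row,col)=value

Step 1: ant0:(3,0)->N->(2,0) | ant1:(2,3)->E->(2,4)
  grid max=3 at (2,0)
Step 2: ant0:(2,0)->N->(1,0) | ant1:(2,4)->N->(1,4)
  grid max=3 at (1,0)
Step 3: ant0:(1,0)->S->(2,0) | ant1:(1,4)->S->(2,4)
  grid max=3 at (2,0)
Final grid:
  0 0 0 0 0
  2 0 0 0 0
  3 0 0 0 3
  0 0 0 0 0
  0 0 0 0 0
Max pheromone 3 at (2,0)

Answer: (2,0)=3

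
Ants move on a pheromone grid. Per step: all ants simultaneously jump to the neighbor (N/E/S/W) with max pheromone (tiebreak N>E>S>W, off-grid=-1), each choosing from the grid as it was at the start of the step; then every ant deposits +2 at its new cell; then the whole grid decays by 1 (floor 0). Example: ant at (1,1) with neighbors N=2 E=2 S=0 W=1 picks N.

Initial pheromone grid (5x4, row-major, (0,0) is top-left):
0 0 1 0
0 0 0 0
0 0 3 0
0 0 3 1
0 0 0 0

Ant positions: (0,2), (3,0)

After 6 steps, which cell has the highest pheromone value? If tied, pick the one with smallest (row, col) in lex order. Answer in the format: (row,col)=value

Answer: (0,2)=2

Derivation:
Step 1: ant0:(0,2)->E->(0,3) | ant1:(3,0)->N->(2,0)
  grid max=2 at (2,2)
Step 2: ant0:(0,3)->S->(1,3) | ant1:(2,0)->N->(1,0)
  grid max=1 at (1,0)
Step 3: ant0:(1,3)->N->(0,3) | ant1:(1,0)->N->(0,0)
  grid max=1 at (0,0)
Step 4: ant0:(0,3)->S->(1,3) | ant1:(0,0)->E->(0,1)
  grid max=1 at (0,1)
Step 5: ant0:(1,3)->N->(0,3) | ant1:(0,1)->E->(0,2)
  grid max=1 at (0,2)
Step 6: ant0:(0,3)->W->(0,2) | ant1:(0,2)->E->(0,3)
  grid max=2 at (0,2)
Final grid:
  0 0 2 2
  0 0 0 0
  0 0 0 0
  0 0 0 0
  0 0 0 0
Max pheromone 2 at (0,2)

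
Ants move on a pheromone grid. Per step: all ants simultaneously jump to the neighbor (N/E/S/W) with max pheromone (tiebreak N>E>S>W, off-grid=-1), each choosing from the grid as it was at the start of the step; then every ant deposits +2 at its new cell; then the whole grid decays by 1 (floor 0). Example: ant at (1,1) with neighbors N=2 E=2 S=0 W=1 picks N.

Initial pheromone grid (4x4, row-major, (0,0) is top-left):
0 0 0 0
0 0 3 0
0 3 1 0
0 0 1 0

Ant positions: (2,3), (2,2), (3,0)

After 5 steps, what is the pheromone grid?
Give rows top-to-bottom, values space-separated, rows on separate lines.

After step 1: ants at (2,2),(1,2),(2,0)
  0 0 0 0
  0 0 4 0
  1 2 2 0
  0 0 0 0
After step 2: ants at (1,2),(2,2),(2,1)
  0 0 0 0
  0 0 5 0
  0 3 3 0
  0 0 0 0
After step 3: ants at (2,2),(1,2),(2,2)
  0 0 0 0
  0 0 6 0
  0 2 6 0
  0 0 0 0
After step 4: ants at (1,2),(2,2),(1,2)
  0 0 0 0
  0 0 9 0
  0 1 7 0
  0 0 0 0
After step 5: ants at (2,2),(1,2),(2,2)
  0 0 0 0
  0 0 10 0
  0 0 10 0
  0 0 0 0

0 0 0 0
0 0 10 0
0 0 10 0
0 0 0 0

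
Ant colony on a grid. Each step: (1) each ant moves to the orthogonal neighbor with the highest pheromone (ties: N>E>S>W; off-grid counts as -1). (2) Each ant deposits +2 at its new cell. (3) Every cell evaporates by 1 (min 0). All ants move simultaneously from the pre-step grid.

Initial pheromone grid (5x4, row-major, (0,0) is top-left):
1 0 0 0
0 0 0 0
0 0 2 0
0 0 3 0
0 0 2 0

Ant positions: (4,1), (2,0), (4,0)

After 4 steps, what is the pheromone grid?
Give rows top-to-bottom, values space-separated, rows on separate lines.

After step 1: ants at (4,2),(1,0),(3,0)
  0 0 0 0
  1 0 0 0
  0 0 1 0
  1 0 2 0
  0 0 3 0
After step 2: ants at (3,2),(0,0),(2,0)
  1 0 0 0
  0 0 0 0
  1 0 0 0
  0 0 3 0
  0 0 2 0
After step 3: ants at (4,2),(0,1),(1,0)
  0 1 0 0
  1 0 0 0
  0 0 0 0
  0 0 2 0
  0 0 3 0
After step 4: ants at (3,2),(0,2),(0,0)
  1 0 1 0
  0 0 0 0
  0 0 0 0
  0 0 3 0
  0 0 2 0

1 0 1 0
0 0 0 0
0 0 0 0
0 0 3 0
0 0 2 0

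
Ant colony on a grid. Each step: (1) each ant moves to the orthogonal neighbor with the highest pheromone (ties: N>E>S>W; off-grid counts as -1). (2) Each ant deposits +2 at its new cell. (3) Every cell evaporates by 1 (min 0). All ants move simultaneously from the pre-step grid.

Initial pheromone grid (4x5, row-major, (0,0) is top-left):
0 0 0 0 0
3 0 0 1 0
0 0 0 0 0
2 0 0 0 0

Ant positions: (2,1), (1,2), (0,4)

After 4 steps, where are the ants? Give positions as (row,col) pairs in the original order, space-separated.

Step 1: ant0:(2,1)->N->(1,1) | ant1:(1,2)->E->(1,3) | ant2:(0,4)->S->(1,4)
  grid max=2 at (1,0)
Step 2: ant0:(1,1)->W->(1,0) | ant1:(1,3)->E->(1,4) | ant2:(1,4)->W->(1,3)
  grid max=3 at (1,0)
Step 3: ant0:(1,0)->N->(0,0) | ant1:(1,4)->W->(1,3) | ant2:(1,3)->E->(1,4)
  grid max=4 at (1,3)
Step 4: ant0:(0,0)->S->(1,0) | ant1:(1,3)->E->(1,4) | ant2:(1,4)->W->(1,3)
  grid max=5 at (1,3)

(1,0) (1,4) (1,3)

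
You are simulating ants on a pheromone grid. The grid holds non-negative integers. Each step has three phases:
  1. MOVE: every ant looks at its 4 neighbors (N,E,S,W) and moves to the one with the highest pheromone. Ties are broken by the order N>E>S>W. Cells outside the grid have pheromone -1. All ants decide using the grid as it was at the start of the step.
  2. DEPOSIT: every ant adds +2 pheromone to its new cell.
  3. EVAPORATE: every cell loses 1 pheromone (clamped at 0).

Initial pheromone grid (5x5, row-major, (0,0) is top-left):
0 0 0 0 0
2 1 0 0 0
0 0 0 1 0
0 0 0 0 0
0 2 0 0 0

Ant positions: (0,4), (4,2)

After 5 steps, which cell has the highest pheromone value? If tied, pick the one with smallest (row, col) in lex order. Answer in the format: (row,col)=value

Answer: (4,1)=3

Derivation:
Step 1: ant0:(0,4)->S->(1,4) | ant1:(4,2)->W->(4,1)
  grid max=3 at (4,1)
Step 2: ant0:(1,4)->N->(0,4) | ant1:(4,1)->N->(3,1)
  grid max=2 at (4,1)
Step 3: ant0:(0,4)->S->(1,4) | ant1:(3,1)->S->(4,1)
  grid max=3 at (4,1)
Step 4: ant0:(1,4)->N->(0,4) | ant1:(4,1)->N->(3,1)
  grid max=2 at (4,1)
Step 5: ant0:(0,4)->S->(1,4) | ant1:(3,1)->S->(4,1)
  grid max=3 at (4,1)
Final grid:
  0 0 0 0 0
  0 0 0 0 1
  0 0 0 0 0
  0 0 0 0 0
  0 3 0 0 0
Max pheromone 3 at (4,1)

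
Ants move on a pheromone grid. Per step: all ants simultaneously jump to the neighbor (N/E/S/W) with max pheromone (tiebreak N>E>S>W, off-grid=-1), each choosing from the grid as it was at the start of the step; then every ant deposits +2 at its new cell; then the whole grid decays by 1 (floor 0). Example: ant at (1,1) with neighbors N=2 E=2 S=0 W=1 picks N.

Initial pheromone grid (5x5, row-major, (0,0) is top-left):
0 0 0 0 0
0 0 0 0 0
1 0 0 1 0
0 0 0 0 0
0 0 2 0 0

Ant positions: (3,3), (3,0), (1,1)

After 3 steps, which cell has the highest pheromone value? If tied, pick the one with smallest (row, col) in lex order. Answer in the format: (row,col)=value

Answer: (2,0)=2

Derivation:
Step 1: ant0:(3,3)->N->(2,3) | ant1:(3,0)->N->(2,0) | ant2:(1,1)->N->(0,1)
  grid max=2 at (2,0)
Step 2: ant0:(2,3)->N->(1,3) | ant1:(2,0)->N->(1,0) | ant2:(0,1)->E->(0,2)
  grid max=1 at (0,2)
Step 3: ant0:(1,3)->S->(2,3) | ant1:(1,0)->S->(2,0) | ant2:(0,2)->E->(0,3)
  grid max=2 at (2,0)
Final grid:
  0 0 0 1 0
  0 0 0 0 0
  2 0 0 2 0
  0 0 0 0 0
  0 0 0 0 0
Max pheromone 2 at (2,0)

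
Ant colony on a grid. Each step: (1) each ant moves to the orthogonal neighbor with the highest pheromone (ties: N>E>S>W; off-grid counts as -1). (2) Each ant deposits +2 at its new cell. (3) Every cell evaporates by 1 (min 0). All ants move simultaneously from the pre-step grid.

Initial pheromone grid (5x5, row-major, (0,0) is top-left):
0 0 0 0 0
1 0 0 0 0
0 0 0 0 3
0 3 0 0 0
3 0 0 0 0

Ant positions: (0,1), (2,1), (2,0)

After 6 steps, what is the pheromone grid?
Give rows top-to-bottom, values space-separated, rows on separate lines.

After step 1: ants at (0,2),(3,1),(1,0)
  0 0 1 0 0
  2 0 0 0 0
  0 0 0 0 2
  0 4 0 0 0
  2 0 0 0 0
After step 2: ants at (0,3),(2,1),(0,0)
  1 0 0 1 0
  1 0 0 0 0
  0 1 0 0 1
  0 3 0 0 0
  1 0 0 0 0
After step 3: ants at (0,4),(3,1),(1,0)
  0 0 0 0 1
  2 0 0 0 0
  0 0 0 0 0
  0 4 0 0 0
  0 0 0 0 0
After step 4: ants at (1,4),(2,1),(0,0)
  1 0 0 0 0
  1 0 0 0 1
  0 1 0 0 0
  0 3 0 0 0
  0 0 0 0 0
After step 5: ants at (0,4),(3,1),(1,0)
  0 0 0 0 1
  2 0 0 0 0
  0 0 0 0 0
  0 4 0 0 0
  0 0 0 0 0
After step 6: ants at (1,4),(2,1),(0,0)
  1 0 0 0 0
  1 0 0 0 1
  0 1 0 0 0
  0 3 0 0 0
  0 0 0 0 0

1 0 0 0 0
1 0 0 0 1
0 1 0 0 0
0 3 0 0 0
0 0 0 0 0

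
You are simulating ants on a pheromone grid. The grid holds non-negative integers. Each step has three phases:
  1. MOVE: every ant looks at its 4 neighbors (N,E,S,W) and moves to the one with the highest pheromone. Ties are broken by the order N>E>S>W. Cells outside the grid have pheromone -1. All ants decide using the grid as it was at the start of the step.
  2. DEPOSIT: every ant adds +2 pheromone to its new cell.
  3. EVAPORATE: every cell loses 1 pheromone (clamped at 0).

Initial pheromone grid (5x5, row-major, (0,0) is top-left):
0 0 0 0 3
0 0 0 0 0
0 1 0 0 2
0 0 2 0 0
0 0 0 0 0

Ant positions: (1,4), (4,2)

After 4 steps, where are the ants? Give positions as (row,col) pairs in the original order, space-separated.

Step 1: ant0:(1,4)->N->(0,4) | ant1:(4,2)->N->(3,2)
  grid max=4 at (0,4)
Step 2: ant0:(0,4)->S->(1,4) | ant1:(3,2)->N->(2,2)
  grid max=3 at (0,4)
Step 3: ant0:(1,4)->N->(0,4) | ant1:(2,2)->S->(3,2)
  grid max=4 at (0,4)
Step 4: ant0:(0,4)->S->(1,4) | ant1:(3,2)->N->(2,2)
  grid max=3 at (0,4)

(1,4) (2,2)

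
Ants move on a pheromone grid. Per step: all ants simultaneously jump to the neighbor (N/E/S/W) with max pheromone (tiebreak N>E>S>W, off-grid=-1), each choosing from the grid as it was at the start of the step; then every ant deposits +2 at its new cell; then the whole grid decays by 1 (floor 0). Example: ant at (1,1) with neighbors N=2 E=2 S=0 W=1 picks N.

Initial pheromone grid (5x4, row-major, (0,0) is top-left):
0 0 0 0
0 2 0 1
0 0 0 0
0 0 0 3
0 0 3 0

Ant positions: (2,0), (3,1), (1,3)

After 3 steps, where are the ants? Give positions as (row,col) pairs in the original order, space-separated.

Step 1: ant0:(2,0)->N->(1,0) | ant1:(3,1)->N->(2,1) | ant2:(1,3)->N->(0,3)
  grid max=2 at (3,3)
Step 2: ant0:(1,0)->E->(1,1) | ant1:(2,1)->N->(1,1) | ant2:(0,3)->S->(1,3)
  grid max=4 at (1,1)
Step 3: ant0:(1,1)->N->(0,1) | ant1:(1,1)->N->(0,1) | ant2:(1,3)->N->(0,3)
  grid max=3 at (0,1)

(0,1) (0,1) (0,3)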